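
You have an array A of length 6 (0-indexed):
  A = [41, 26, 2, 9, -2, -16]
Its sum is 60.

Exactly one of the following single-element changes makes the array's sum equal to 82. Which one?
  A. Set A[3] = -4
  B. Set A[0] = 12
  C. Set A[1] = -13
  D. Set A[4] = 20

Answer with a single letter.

Option A: A[3] 9->-4, delta=-13, new_sum=60+(-13)=47
Option B: A[0] 41->12, delta=-29, new_sum=60+(-29)=31
Option C: A[1] 26->-13, delta=-39, new_sum=60+(-39)=21
Option D: A[4] -2->20, delta=22, new_sum=60+(22)=82 <-- matches target

Answer: D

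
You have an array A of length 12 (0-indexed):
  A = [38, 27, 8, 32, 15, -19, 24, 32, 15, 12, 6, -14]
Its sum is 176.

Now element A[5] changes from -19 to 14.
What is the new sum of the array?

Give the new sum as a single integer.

Old value at index 5: -19
New value at index 5: 14
Delta = 14 - -19 = 33
New sum = old_sum + delta = 176 + (33) = 209

Answer: 209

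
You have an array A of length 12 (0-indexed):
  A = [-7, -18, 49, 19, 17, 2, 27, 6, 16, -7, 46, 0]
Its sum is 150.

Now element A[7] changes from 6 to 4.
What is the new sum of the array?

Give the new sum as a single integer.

Answer: 148

Derivation:
Old value at index 7: 6
New value at index 7: 4
Delta = 4 - 6 = -2
New sum = old_sum + delta = 150 + (-2) = 148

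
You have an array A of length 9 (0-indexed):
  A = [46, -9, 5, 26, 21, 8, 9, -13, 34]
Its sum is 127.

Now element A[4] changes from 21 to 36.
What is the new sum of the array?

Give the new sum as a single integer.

Answer: 142

Derivation:
Old value at index 4: 21
New value at index 4: 36
Delta = 36 - 21 = 15
New sum = old_sum + delta = 127 + (15) = 142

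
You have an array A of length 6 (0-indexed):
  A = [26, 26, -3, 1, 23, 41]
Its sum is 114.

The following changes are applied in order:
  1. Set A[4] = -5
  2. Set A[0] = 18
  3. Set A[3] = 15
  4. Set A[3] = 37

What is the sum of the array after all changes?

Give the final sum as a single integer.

Initial sum: 114
Change 1: A[4] 23 -> -5, delta = -28, sum = 86
Change 2: A[0] 26 -> 18, delta = -8, sum = 78
Change 3: A[3] 1 -> 15, delta = 14, sum = 92
Change 4: A[3] 15 -> 37, delta = 22, sum = 114

Answer: 114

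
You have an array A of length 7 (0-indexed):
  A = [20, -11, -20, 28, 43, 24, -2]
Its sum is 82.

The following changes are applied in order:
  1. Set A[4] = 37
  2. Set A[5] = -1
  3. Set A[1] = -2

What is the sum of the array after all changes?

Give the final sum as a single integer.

Initial sum: 82
Change 1: A[4] 43 -> 37, delta = -6, sum = 76
Change 2: A[5] 24 -> -1, delta = -25, sum = 51
Change 3: A[1] -11 -> -2, delta = 9, sum = 60

Answer: 60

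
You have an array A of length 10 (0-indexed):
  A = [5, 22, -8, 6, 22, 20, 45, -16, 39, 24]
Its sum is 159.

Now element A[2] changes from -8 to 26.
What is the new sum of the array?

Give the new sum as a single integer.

Old value at index 2: -8
New value at index 2: 26
Delta = 26 - -8 = 34
New sum = old_sum + delta = 159 + (34) = 193

Answer: 193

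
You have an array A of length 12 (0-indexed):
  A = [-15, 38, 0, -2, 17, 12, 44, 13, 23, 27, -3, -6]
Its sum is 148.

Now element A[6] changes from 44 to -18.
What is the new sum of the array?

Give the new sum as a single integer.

Answer: 86

Derivation:
Old value at index 6: 44
New value at index 6: -18
Delta = -18 - 44 = -62
New sum = old_sum + delta = 148 + (-62) = 86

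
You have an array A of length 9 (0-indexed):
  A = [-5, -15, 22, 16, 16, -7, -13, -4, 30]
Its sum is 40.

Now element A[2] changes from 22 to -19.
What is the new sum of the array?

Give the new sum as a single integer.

Old value at index 2: 22
New value at index 2: -19
Delta = -19 - 22 = -41
New sum = old_sum + delta = 40 + (-41) = -1

Answer: -1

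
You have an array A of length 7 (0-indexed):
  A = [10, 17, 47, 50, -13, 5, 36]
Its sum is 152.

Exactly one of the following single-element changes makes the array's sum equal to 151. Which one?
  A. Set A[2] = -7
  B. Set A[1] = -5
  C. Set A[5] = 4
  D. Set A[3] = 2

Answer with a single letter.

Answer: C

Derivation:
Option A: A[2] 47->-7, delta=-54, new_sum=152+(-54)=98
Option B: A[1] 17->-5, delta=-22, new_sum=152+(-22)=130
Option C: A[5] 5->4, delta=-1, new_sum=152+(-1)=151 <-- matches target
Option D: A[3] 50->2, delta=-48, new_sum=152+(-48)=104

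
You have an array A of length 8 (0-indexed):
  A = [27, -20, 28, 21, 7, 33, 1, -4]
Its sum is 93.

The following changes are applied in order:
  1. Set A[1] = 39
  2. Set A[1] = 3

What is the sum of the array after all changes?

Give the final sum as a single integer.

Initial sum: 93
Change 1: A[1] -20 -> 39, delta = 59, sum = 152
Change 2: A[1] 39 -> 3, delta = -36, sum = 116

Answer: 116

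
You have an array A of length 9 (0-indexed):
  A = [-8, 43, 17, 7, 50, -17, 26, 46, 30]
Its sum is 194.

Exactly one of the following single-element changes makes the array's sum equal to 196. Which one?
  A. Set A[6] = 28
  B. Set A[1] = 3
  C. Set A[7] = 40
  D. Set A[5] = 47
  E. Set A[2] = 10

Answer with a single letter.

Answer: A

Derivation:
Option A: A[6] 26->28, delta=2, new_sum=194+(2)=196 <-- matches target
Option B: A[1] 43->3, delta=-40, new_sum=194+(-40)=154
Option C: A[7] 46->40, delta=-6, new_sum=194+(-6)=188
Option D: A[5] -17->47, delta=64, new_sum=194+(64)=258
Option E: A[2] 17->10, delta=-7, new_sum=194+(-7)=187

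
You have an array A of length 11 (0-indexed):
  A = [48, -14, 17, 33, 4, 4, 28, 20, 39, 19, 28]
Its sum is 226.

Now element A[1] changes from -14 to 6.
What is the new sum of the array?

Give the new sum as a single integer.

Answer: 246

Derivation:
Old value at index 1: -14
New value at index 1: 6
Delta = 6 - -14 = 20
New sum = old_sum + delta = 226 + (20) = 246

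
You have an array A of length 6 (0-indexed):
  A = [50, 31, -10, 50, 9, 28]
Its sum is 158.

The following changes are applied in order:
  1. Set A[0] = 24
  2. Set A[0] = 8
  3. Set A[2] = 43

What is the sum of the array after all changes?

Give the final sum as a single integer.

Answer: 169

Derivation:
Initial sum: 158
Change 1: A[0] 50 -> 24, delta = -26, sum = 132
Change 2: A[0] 24 -> 8, delta = -16, sum = 116
Change 3: A[2] -10 -> 43, delta = 53, sum = 169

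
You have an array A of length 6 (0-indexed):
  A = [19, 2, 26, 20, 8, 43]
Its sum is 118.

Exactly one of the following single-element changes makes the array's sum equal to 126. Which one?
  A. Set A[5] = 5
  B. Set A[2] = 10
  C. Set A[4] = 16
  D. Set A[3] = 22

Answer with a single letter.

Option A: A[5] 43->5, delta=-38, new_sum=118+(-38)=80
Option B: A[2] 26->10, delta=-16, new_sum=118+(-16)=102
Option C: A[4] 8->16, delta=8, new_sum=118+(8)=126 <-- matches target
Option D: A[3] 20->22, delta=2, new_sum=118+(2)=120

Answer: C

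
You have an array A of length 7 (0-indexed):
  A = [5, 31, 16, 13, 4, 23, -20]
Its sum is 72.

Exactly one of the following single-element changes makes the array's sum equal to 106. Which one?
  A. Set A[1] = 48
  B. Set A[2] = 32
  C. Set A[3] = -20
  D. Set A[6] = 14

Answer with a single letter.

Option A: A[1] 31->48, delta=17, new_sum=72+(17)=89
Option B: A[2] 16->32, delta=16, new_sum=72+(16)=88
Option C: A[3] 13->-20, delta=-33, new_sum=72+(-33)=39
Option D: A[6] -20->14, delta=34, new_sum=72+(34)=106 <-- matches target

Answer: D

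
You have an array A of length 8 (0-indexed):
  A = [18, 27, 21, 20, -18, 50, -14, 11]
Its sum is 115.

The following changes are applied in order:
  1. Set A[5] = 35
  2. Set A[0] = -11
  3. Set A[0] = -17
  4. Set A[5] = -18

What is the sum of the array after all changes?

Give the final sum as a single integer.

Initial sum: 115
Change 1: A[5] 50 -> 35, delta = -15, sum = 100
Change 2: A[0] 18 -> -11, delta = -29, sum = 71
Change 3: A[0] -11 -> -17, delta = -6, sum = 65
Change 4: A[5] 35 -> -18, delta = -53, sum = 12

Answer: 12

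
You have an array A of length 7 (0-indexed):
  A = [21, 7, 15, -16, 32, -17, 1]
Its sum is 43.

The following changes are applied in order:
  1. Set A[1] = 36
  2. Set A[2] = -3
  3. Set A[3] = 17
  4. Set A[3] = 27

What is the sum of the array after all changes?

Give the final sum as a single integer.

Initial sum: 43
Change 1: A[1] 7 -> 36, delta = 29, sum = 72
Change 2: A[2] 15 -> -3, delta = -18, sum = 54
Change 3: A[3] -16 -> 17, delta = 33, sum = 87
Change 4: A[3] 17 -> 27, delta = 10, sum = 97

Answer: 97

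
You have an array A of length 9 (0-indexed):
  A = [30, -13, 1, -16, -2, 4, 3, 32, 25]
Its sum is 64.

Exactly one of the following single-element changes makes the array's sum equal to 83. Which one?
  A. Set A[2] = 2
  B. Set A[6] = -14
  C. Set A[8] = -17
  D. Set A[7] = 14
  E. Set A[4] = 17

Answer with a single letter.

Answer: E

Derivation:
Option A: A[2] 1->2, delta=1, new_sum=64+(1)=65
Option B: A[6] 3->-14, delta=-17, new_sum=64+(-17)=47
Option C: A[8] 25->-17, delta=-42, new_sum=64+(-42)=22
Option D: A[7] 32->14, delta=-18, new_sum=64+(-18)=46
Option E: A[4] -2->17, delta=19, new_sum=64+(19)=83 <-- matches target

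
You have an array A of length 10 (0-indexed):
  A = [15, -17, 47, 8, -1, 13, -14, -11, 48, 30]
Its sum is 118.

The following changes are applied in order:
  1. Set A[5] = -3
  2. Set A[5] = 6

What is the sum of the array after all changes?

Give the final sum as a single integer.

Initial sum: 118
Change 1: A[5] 13 -> -3, delta = -16, sum = 102
Change 2: A[5] -3 -> 6, delta = 9, sum = 111

Answer: 111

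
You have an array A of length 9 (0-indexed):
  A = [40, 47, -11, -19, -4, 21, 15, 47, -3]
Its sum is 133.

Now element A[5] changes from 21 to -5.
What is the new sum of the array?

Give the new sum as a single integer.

Old value at index 5: 21
New value at index 5: -5
Delta = -5 - 21 = -26
New sum = old_sum + delta = 133 + (-26) = 107

Answer: 107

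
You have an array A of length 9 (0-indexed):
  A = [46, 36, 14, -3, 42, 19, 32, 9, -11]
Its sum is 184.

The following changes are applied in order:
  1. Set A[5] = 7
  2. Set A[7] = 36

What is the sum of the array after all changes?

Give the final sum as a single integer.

Answer: 199

Derivation:
Initial sum: 184
Change 1: A[5] 19 -> 7, delta = -12, sum = 172
Change 2: A[7] 9 -> 36, delta = 27, sum = 199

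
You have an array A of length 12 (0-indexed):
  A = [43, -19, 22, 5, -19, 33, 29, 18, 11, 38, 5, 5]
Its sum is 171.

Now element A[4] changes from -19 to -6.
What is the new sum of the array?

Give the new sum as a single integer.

Old value at index 4: -19
New value at index 4: -6
Delta = -6 - -19 = 13
New sum = old_sum + delta = 171 + (13) = 184

Answer: 184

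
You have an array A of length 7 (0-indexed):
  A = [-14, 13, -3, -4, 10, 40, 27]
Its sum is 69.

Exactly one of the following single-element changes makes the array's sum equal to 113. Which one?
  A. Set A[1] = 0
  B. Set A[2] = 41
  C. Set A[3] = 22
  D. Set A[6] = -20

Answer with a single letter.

Option A: A[1] 13->0, delta=-13, new_sum=69+(-13)=56
Option B: A[2] -3->41, delta=44, new_sum=69+(44)=113 <-- matches target
Option C: A[3] -4->22, delta=26, new_sum=69+(26)=95
Option D: A[6] 27->-20, delta=-47, new_sum=69+(-47)=22

Answer: B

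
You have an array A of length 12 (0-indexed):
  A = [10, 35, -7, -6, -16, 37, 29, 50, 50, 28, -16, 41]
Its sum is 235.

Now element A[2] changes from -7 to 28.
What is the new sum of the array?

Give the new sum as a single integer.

Old value at index 2: -7
New value at index 2: 28
Delta = 28 - -7 = 35
New sum = old_sum + delta = 235 + (35) = 270

Answer: 270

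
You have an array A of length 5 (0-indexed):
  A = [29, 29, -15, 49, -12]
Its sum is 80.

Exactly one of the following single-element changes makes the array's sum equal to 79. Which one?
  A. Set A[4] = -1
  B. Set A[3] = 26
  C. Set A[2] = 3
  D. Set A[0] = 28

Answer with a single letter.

Answer: D

Derivation:
Option A: A[4] -12->-1, delta=11, new_sum=80+(11)=91
Option B: A[3] 49->26, delta=-23, new_sum=80+(-23)=57
Option C: A[2] -15->3, delta=18, new_sum=80+(18)=98
Option D: A[0] 29->28, delta=-1, new_sum=80+(-1)=79 <-- matches target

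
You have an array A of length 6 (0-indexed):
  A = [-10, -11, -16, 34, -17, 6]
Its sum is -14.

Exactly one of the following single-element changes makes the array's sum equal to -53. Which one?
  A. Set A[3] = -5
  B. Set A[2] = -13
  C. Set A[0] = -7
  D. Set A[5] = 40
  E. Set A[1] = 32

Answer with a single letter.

Answer: A

Derivation:
Option A: A[3] 34->-5, delta=-39, new_sum=-14+(-39)=-53 <-- matches target
Option B: A[2] -16->-13, delta=3, new_sum=-14+(3)=-11
Option C: A[0] -10->-7, delta=3, new_sum=-14+(3)=-11
Option D: A[5] 6->40, delta=34, new_sum=-14+(34)=20
Option E: A[1] -11->32, delta=43, new_sum=-14+(43)=29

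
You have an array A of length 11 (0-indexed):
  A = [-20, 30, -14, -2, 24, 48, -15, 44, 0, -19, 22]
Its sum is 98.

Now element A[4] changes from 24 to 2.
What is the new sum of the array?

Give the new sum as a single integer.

Old value at index 4: 24
New value at index 4: 2
Delta = 2 - 24 = -22
New sum = old_sum + delta = 98 + (-22) = 76

Answer: 76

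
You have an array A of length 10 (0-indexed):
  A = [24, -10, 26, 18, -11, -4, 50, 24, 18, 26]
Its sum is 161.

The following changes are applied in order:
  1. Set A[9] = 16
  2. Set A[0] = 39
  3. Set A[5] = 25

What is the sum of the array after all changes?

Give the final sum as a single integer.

Answer: 195

Derivation:
Initial sum: 161
Change 1: A[9] 26 -> 16, delta = -10, sum = 151
Change 2: A[0] 24 -> 39, delta = 15, sum = 166
Change 3: A[5] -4 -> 25, delta = 29, sum = 195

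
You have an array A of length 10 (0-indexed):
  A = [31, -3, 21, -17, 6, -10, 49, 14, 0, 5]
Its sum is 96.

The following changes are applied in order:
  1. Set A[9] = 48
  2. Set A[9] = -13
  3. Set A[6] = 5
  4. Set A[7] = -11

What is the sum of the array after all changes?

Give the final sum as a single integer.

Initial sum: 96
Change 1: A[9] 5 -> 48, delta = 43, sum = 139
Change 2: A[9] 48 -> -13, delta = -61, sum = 78
Change 3: A[6] 49 -> 5, delta = -44, sum = 34
Change 4: A[7] 14 -> -11, delta = -25, sum = 9

Answer: 9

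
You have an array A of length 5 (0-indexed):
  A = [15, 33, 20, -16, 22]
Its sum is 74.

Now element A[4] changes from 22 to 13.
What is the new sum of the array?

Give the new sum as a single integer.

Answer: 65

Derivation:
Old value at index 4: 22
New value at index 4: 13
Delta = 13 - 22 = -9
New sum = old_sum + delta = 74 + (-9) = 65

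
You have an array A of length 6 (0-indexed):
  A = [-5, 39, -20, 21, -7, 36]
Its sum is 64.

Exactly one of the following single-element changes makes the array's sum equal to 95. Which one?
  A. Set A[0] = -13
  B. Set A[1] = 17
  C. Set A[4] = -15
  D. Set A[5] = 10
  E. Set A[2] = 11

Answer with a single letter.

Answer: E

Derivation:
Option A: A[0] -5->-13, delta=-8, new_sum=64+(-8)=56
Option B: A[1] 39->17, delta=-22, new_sum=64+(-22)=42
Option C: A[4] -7->-15, delta=-8, new_sum=64+(-8)=56
Option D: A[5] 36->10, delta=-26, new_sum=64+(-26)=38
Option E: A[2] -20->11, delta=31, new_sum=64+(31)=95 <-- matches target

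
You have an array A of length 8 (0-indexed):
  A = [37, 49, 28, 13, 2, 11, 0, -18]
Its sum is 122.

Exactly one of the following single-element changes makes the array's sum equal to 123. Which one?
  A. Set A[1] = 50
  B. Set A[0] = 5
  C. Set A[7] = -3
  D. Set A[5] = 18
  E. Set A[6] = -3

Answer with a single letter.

Option A: A[1] 49->50, delta=1, new_sum=122+(1)=123 <-- matches target
Option B: A[0] 37->5, delta=-32, new_sum=122+(-32)=90
Option C: A[7] -18->-3, delta=15, new_sum=122+(15)=137
Option D: A[5] 11->18, delta=7, new_sum=122+(7)=129
Option E: A[6] 0->-3, delta=-3, new_sum=122+(-3)=119

Answer: A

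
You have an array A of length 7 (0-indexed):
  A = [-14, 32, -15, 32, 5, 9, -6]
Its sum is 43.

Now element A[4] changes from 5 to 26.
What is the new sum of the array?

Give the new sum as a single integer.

Answer: 64

Derivation:
Old value at index 4: 5
New value at index 4: 26
Delta = 26 - 5 = 21
New sum = old_sum + delta = 43 + (21) = 64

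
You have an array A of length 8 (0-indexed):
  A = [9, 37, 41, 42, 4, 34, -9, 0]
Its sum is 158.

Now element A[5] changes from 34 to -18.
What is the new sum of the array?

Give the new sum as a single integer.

Old value at index 5: 34
New value at index 5: -18
Delta = -18 - 34 = -52
New sum = old_sum + delta = 158 + (-52) = 106

Answer: 106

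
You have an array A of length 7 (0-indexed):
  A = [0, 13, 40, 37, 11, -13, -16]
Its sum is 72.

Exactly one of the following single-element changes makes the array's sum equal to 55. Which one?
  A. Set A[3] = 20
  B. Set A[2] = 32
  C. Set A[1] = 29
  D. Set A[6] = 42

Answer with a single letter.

Option A: A[3] 37->20, delta=-17, new_sum=72+(-17)=55 <-- matches target
Option B: A[2] 40->32, delta=-8, new_sum=72+(-8)=64
Option C: A[1] 13->29, delta=16, new_sum=72+(16)=88
Option D: A[6] -16->42, delta=58, new_sum=72+(58)=130

Answer: A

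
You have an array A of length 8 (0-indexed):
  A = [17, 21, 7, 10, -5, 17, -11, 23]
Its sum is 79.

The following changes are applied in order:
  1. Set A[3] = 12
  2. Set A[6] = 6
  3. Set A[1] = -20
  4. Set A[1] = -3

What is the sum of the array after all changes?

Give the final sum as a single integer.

Initial sum: 79
Change 1: A[3] 10 -> 12, delta = 2, sum = 81
Change 2: A[6] -11 -> 6, delta = 17, sum = 98
Change 3: A[1] 21 -> -20, delta = -41, sum = 57
Change 4: A[1] -20 -> -3, delta = 17, sum = 74

Answer: 74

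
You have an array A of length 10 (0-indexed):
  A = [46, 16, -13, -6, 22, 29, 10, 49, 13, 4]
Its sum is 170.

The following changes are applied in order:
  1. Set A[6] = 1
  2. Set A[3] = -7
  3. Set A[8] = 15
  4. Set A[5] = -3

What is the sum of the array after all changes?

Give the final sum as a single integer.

Initial sum: 170
Change 1: A[6] 10 -> 1, delta = -9, sum = 161
Change 2: A[3] -6 -> -7, delta = -1, sum = 160
Change 3: A[8] 13 -> 15, delta = 2, sum = 162
Change 4: A[5] 29 -> -3, delta = -32, sum = 130

Answer: 130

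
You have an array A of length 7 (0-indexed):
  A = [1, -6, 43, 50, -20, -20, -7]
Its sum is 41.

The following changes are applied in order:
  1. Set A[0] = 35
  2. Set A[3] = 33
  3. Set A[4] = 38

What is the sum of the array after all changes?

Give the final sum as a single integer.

Answer: 116

Derivation:
Initial sum: 41
Change 1: A[0] 1 -> 35, delta = 34, sum = 75
Change 2: A[3] 50 -> 33, delta = -17, sum = 58
Change 3: A[4] -20 -> 38, delta = 58, sum = 116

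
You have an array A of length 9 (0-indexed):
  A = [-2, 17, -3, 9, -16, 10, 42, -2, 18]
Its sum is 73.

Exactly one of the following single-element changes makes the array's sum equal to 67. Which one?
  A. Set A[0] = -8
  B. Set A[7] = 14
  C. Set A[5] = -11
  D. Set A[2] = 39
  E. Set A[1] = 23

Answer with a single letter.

Answer: A

Derivation:
Option A: A[0] -2->-8, delta=-6, new_sum=73+(-6)=67 <-- matches target
Option B: A[7] -2->14, delta=16, new_sum=73+(16)=89
Option C: A[5] 10->-11, delta=-21, new_sum=73+(-21)=52
Option D: A[2] -3->39, delta=42, new_sum=73+(42)=115
Option E: A[1] 17->23, delta=6, new_sum=73+(6)=79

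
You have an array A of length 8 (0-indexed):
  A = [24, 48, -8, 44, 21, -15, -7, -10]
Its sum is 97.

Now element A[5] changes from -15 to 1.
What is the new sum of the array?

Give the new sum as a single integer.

Old value at index 5: -15
New value at index 5: 1
Delta = 1 - -15 = 16
New sum = old_sum + delta = 97 + (16) = 113

Answer: 113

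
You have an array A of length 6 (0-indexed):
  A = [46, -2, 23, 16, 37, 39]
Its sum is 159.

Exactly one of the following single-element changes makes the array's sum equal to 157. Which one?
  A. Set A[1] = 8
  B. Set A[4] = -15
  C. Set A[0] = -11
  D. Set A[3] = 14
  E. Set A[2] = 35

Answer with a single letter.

Option A: A[1] -2->8, delta=10, new_sum=159+(10)=169
Option B: A[4] 37->-15, delta=-52, new_sum=159+(-52)=107
Option C: A[0] 46->-11, delta=-57, new_sum=159+(-57)=102
Option D: A[3] 16->14, delta=-2, new_sum=159+(-2)=157 <-- matches target
Option E: A[2] 23->35, delta=12, new_sum=159+(12)=171

Answer: D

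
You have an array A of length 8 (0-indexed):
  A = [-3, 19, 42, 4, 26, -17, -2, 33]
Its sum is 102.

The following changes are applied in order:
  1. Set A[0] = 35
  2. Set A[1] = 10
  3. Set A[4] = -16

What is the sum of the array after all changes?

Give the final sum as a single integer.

Answer: 89

Derivation:
Initial sum: 102
Change 1: A[0] -3 -> 35, delta = 38, sum = 140
Change 2: A[1] 19 -> 10, delta = -9, sum = 131
Change 3: A[4] 26 -> -16, delta = -42, sum = 89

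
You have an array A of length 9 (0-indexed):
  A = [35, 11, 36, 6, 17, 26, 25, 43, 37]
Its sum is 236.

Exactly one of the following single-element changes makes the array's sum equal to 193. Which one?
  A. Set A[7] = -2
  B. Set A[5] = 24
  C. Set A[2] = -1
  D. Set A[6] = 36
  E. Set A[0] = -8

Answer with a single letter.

Option A: A[7] 43->-2, delta=-45, new_sum=236+(-45)=191
Option B: A[5] 26->24, delta=-2, new_sum=236+(-2)=234
Option C: A[2] 36->-1, delta=-37, new_sum=236+(-37)=199
Option D: A[6] 25->36, delta=11, new_sum=236+(11)=247
Option E: A[0] 35->-8, delta=-43, new_sum=236+(-43)=193 <-- matches target

Answer: E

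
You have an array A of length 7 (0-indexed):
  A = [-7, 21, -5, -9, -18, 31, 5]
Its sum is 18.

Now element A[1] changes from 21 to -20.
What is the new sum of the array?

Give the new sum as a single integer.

Answer: -23

Derivation:
Old value at index 1: 21
New value at index 1: -20
Delta = -20 - 21 = -41
New sum = old_sum + delta = 18 + (-41) = -23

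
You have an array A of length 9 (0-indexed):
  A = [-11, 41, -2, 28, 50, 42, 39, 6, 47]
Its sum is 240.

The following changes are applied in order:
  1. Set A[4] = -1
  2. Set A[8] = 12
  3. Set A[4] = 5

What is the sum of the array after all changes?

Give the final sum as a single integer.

Initial sum: 240
Change 1: A[4] 50 -> -1, delta = -51, sum = 189
Change 2: A[8] 47 -> 12, delta = -35, sum = 154
Change 3: A[4] -1 -> 5, delta = 6, sum = 160

Answer: 160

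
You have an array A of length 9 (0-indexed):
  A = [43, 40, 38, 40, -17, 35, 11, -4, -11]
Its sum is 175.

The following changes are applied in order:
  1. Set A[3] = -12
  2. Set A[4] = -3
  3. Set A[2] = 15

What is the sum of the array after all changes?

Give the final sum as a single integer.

Initial sum: 175
Change 1: A[3] 40 -> -12, delta = -52, sum = 123
Change 2: A[4] -17 -> -3, delta = 14, sum = 137
Change 3: A[2] 38 -> 15, delta = -23, sum = 114

Answer: 114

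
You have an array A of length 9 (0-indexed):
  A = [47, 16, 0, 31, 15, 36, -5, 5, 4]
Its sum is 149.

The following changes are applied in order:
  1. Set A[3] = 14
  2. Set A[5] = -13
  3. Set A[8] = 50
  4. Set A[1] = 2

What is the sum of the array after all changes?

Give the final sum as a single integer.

Initial sum: 149
Change 1: A[3] 31 -> 14, delta = -17, sum = 132
Change 2: A[5] 36 -> -13, delta = -49, sum = 83
Change 3: A[8] 4 -> 50, delta = 46, sum = 129
Change 4: A[1] 16 -> 2, delta = -14, sum = 115

Answer: 115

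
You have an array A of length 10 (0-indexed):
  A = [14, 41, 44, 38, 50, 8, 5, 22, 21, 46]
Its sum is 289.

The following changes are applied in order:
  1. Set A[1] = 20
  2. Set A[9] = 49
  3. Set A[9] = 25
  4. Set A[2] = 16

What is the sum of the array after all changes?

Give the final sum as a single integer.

Initial sum: 289
Change 1: A[1] 41 -> 20, delta = -21, sum = 268
Change 2: A[9] 46 -> 49, delta = 3, sum = 271
Change 3: A[9] 49 -> 25, delta = -24, sum = 247
Change 4: A[2] 44 -> 16, delta = -28, sum = 219

Answer: 219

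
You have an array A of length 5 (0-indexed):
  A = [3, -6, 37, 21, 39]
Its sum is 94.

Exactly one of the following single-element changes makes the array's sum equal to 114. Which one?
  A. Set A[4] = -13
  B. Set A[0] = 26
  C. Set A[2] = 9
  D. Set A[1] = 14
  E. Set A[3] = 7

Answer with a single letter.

Option A: A[4] 39->-13, delta=-52, new_sum=94+(-52)=42
Option B: A[0] 3->26, delta=23, new_sum=94+(23)=117
Option C: A[2] 37->9, delta=-28, new_sum=94+(-28)=66
Option D: A[1] -6->14, delta=20, new_sum=94+(20)=114 <-- matches target
Option E: A[3] 21->7, delta=-14, new_sum=94+(-14)=80

Answer: D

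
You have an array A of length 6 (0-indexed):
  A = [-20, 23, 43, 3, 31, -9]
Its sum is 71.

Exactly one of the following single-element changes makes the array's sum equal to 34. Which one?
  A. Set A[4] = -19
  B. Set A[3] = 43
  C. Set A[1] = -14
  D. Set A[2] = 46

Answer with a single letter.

Answer: C

Derivation:
Option A: A[4] 31->-19, delta=-50, new_sum=71+(-50)=21
Option B: A[3] 3->43, delta=40, new_sum=71+(40)=111
Option C: A[1] 23->-14, delta=-37, new_sum=71+(-37)=34 <-- matches target
Option D: A[2] 43->46, delta=3, new_sum=71+(3)=74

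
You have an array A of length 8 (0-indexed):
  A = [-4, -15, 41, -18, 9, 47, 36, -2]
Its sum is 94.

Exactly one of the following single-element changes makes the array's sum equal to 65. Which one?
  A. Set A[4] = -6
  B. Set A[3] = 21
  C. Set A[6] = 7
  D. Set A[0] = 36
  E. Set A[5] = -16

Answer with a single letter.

Answer: C

Derivation:
Option A: A[4] 9->-6, delta=-15, new_sum=94+(-15)=79
Option B: A[3] -18->21, delta=39, new_sum=94+(39)=133
Option C: A[6] 36->7, delta=-29, new_sum=94+(-29)=65 <-- matches target
Option D: A[0] -4->36, delta=40, new_sum=94+(40)=134
Option E: A[5] 47->-16, delta=-63, new_sum=94+(-63)=31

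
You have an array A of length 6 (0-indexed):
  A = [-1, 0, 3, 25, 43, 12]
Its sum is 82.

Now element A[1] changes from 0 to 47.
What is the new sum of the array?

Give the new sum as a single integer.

Answer: 129

Derivation:
Old value at index 1: 0
New value at index 1: 47
Delta = 47 - 0 = 47
New sum = old_sum + delta = 82 + (47) = 129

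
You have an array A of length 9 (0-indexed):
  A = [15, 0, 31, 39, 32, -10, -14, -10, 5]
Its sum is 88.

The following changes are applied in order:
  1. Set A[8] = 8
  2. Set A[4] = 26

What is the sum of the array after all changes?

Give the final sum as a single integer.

Initial sum: 88
Change 1: A[8] 5 -> 8, delta = 3, sum = 91
Change 2: A[4] 32 -> 26, delta = -6, sum = 85

Answer: 85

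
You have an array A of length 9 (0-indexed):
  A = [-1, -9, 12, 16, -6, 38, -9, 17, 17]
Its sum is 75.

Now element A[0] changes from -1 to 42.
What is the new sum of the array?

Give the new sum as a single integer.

Answer: 118

Derivation:
Old value at index 0: -1
New value at index 0: 42
Delta = 42 - -1 = 43
New sum = old_sum + delta = 75 + (43) = 118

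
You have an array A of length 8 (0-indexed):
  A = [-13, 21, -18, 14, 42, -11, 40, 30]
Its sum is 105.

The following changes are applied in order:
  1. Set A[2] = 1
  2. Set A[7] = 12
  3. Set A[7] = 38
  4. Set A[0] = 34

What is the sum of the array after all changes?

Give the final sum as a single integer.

Answer: 179

Derivation:
Initial sum: 105
Change 1: A[2] -18 -> 1, delta = 19, sum = 124
Change 2: A[7] 30 -> 12, delta = -18, sum = 106
Change 3: A[7] 12 -> 38, delta = 26, sum = 132
Change 4: A[0] -13 -> 34, delta = 47, sum = 179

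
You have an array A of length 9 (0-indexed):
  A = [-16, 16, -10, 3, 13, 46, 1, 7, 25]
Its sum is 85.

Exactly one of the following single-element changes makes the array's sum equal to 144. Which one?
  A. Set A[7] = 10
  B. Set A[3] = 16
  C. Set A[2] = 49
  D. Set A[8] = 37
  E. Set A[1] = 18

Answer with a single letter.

Option A: A[7] 7->10, delta=3, new_sum=85+(3)=88
Option B: A[3] 3->16, delta=13, new_sum=85+(13)=98
Option C: A[2] -10->49, delta=59, new_sum=85+(59)=144 <-- matches target
Option D: A[8] 25->37, delta=12, new_sum=85+(12)=97
Option E: A[1] 16->18, delta=2, new_sum=85+(2)=87

Answer: C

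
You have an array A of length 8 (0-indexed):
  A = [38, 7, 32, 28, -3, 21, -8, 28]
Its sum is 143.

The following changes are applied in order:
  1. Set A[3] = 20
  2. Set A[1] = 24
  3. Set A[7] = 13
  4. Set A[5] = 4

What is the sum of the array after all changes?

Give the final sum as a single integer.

Initial sum: 143
Change 1: A[3] 28 -> 20, delta = -8, sum = 135
Change 2: A[1] 7 -> 24, delta = 17, sum = 152
Change 3: A[7] 28 -> 13, delta = -15, sum = 137
Change 4: A[5] 21 -> 4, delta = -17, sum = 120

Answer: 120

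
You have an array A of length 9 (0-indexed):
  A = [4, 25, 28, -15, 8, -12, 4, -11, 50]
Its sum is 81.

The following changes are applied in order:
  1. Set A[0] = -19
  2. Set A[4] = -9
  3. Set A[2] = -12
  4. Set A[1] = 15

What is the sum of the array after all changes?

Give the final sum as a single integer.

Answer: -9

Derivation:
Initial sum: 81
Change 1: A[0] 4 -> -19, delta = -23, sum = 58
Change 2: A[4] 8 -> -9, delta = -17, sum = 41
Change 3: A[2] 28 -> -12, delta = -40, sum = 1
Change 4: A[1] 25 -> 15, delta = -10, sum = -9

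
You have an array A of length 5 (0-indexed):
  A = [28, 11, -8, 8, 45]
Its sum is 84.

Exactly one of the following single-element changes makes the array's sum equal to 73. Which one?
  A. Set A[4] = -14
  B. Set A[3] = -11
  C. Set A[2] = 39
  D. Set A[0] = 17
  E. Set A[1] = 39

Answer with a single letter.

Answer: D

Derivation:
Option A: A[4] 45->-14, delta=-59, new_sum=84+(-59)=25
Option B: A[3] 8->-11, delta=-19, new_sum=84+(-19)=65
Option C: A[2] -8->39, delta=47, new_sum=84+(47)=131
Option D: A[0] 28->17, delta=-11, new_sum=84+(-11)=73 <-- matches target
Option E: A[1] 11->39, delta=28, new_sum=84+(28)=112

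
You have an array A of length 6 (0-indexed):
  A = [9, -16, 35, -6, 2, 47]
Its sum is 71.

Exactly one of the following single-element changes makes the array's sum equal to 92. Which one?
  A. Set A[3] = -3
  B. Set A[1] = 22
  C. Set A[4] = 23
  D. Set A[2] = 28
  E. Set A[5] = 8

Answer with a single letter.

Option A: A[3] -6->-3, delta=3, new_sum=71+(3)=74
Option B: A[1] -16->22, delta=38, new_sum=71+(38)=109
Option C: A[4] 2->23, delta=21, new_sum=71+(21)=92 <-- matches target
Option D: A[2] 35->28, delta=-7, new_sum=71+(-7)=64
Option E: A[5] 47->8, delta=-39, new_sum=71+(-39)=32

Answer: C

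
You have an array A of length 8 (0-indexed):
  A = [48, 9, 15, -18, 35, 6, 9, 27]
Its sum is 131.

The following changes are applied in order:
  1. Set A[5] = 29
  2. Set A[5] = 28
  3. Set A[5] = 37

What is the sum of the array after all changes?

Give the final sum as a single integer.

Answer: 162

Derivation:
Initial sum: 131
Change 1: A[5] 6 -> 29, delta = 23, sum = 154
Change 2: A[5] 29 -> 28, delta = -1, sum = 153
Change 3: A[5] 28 -> 37, delta = 9, sum = 162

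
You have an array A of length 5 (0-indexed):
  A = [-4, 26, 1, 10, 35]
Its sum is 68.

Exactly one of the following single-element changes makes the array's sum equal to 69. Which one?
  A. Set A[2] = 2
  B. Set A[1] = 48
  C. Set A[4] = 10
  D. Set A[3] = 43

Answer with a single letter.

Answer: A

Derivation:
Option A: A[2] 1->2, delta=1, new_sum=68+(1)=69 <-- matches target
Option B: A[1] 26->48, delta=22, new_sum=68+(22)=90
Option C: A[4] 35->10, delta=-25, new_sum=68+(-25)=43
Option D: A[3] 10->43, delta=33, new_sum=68+(33)=101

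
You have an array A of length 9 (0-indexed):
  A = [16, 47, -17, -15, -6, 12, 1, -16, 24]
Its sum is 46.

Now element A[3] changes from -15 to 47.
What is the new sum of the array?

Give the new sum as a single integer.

Answer: 108

Derivation:
Old value at index 3: -15
New value at index 3: 47
Delta = 47 - -15 = 62
New sum = old_sum + delta = 46 + (62) = 108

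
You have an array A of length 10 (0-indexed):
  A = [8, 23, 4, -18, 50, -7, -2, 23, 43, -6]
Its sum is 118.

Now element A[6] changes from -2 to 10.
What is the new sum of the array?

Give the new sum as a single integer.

Answer: 130

Derivation:
Old value at index 6: -2
New value at index 6: 10
Delta = 10 - -2 = 12
New sum = old_sum + delta = 118 + (12) = 130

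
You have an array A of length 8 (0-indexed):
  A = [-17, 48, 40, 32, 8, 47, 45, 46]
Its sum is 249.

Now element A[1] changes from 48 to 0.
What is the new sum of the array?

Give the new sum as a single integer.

Answer: 201

Derivation:
Old value at index 1: 48
New value at index 1: 0
Delta = 0 - 48 = -48
New sum = old_sum + delta = 249 + (-48) = 201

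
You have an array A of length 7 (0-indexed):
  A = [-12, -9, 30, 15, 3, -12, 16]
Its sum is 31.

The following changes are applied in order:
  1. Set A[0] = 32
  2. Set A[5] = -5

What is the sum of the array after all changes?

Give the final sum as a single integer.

Answer: 82

Derivation:
Initial sum: 31
Change 1: A[0] -12 -> 32, delta = 44, sum = 75
Change 2: A[5] -12 -> -5, delta = 7, sum = 82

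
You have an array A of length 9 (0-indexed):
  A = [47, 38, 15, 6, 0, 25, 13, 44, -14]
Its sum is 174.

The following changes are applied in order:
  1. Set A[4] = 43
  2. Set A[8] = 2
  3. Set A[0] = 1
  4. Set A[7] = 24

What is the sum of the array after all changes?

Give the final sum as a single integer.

Initial sum: 174
Change 1: A[4] 0 -> 43, delta = 43, sum = 217
Change 2: A[8] -14 -> 2, delta = 16, sum = 233
Change 3: A[0] 47 -> 1, delta = -46, sum = 187
Change 4: A[7] 44 -> 24, delta = -20, sum = 167

Answer: 167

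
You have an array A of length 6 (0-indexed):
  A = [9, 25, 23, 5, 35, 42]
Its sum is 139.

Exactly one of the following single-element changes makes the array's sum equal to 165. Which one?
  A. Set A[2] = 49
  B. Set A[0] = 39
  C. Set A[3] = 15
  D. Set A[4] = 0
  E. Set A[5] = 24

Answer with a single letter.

Answer: A

Derivation:
Option A: A[2] 23->49, delta=26, new_sum=139+(26)=165 <-- matches target
Option B: A[0] 9->39, delta=30, new_sum=139+(30)=169
Option C: A[3] 5->15, delta=10, new_sum=139+(10)=149
Option D: A[4] 35->0, delta=-35, new_sum=139+(-35)=104
Option E: A[5] 42->24, delta=-18, new_sum=139+(-18)=121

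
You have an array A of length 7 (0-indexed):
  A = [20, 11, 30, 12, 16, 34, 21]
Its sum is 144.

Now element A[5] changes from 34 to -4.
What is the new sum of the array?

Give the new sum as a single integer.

Old value at index 5: 34
New value at index 5: -4
Delta = -4 - 34 = -38
New sum = old_sum + delta = 144 + (-38) = 106

Answer: 106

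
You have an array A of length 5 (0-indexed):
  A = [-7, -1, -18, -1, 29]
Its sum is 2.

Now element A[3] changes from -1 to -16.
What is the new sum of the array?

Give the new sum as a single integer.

Old value at index 3: -1
New value at index 3: -16
Delta = -16 - -1 = -15
New sum = old_sum + delta = 2 + (-15) = -13

Answer: -13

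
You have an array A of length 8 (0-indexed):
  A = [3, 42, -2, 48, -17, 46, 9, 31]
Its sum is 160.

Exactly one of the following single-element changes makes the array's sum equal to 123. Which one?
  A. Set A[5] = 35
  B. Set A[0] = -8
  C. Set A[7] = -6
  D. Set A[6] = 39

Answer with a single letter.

Option A: A[5] 46->35, delta=-11, new_sum=160+(-11)=149
Option B: A[0] 3->-8, delta=-11, new_sum=160+(-11)=149
Option C: A[7] 31->-6, delta=-37, new_sum=160+(-37)=123 <-- matches target
Option D: A[6] 9->39, delta=30, new_sum=160+(30)=190

Answer: C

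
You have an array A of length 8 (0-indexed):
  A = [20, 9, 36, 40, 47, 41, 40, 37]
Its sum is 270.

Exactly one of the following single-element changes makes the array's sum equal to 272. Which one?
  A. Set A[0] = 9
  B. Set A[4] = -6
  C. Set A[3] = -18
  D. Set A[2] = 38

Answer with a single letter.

Answer: D

Derivation:
Option A: A[0] 20->9, delta=-11, new_sum=270+(-11)=259
Option B: A[4] 47->-6, delta=-53, new_sum=270+(-53)=217
Option C: A[3] 40->-18, delta=-58, new_sum=270+(-58)=212
Option D: A[2] 36->38, delta=2, new_sum=270+(2)=272 <-- matches target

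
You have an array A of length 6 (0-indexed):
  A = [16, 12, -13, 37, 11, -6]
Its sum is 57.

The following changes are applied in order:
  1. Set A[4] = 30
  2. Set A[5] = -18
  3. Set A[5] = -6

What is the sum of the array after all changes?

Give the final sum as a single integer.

Answer: 76

Derivation:
Initial sum: 57
Change 1: A[4] 11 -> 30, delta = 19, sum = 76
Change 2: A[5] -6 -> -18, delta = -12, sum = 64
Change 3: A[5] -18 -> -6, delta = 12, sum = 76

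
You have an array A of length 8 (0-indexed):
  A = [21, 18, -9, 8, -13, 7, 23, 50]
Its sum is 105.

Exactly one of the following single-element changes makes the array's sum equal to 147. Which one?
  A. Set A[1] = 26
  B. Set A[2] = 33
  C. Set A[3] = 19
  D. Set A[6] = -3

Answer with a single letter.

Answer: B

Derivation:
Option A: A[1] 18->26, delta=8, new_sum=105+(8)=113
Option B: A[2] -9->33, delta=42, new_sum=105+(42)=147 <-- matches target
Option C: A[3] 8->19, delta=11, new_sum=105+(11)=116
Option D: A[6] 23->-3, delta=-26, new_sum=105+(-26)=79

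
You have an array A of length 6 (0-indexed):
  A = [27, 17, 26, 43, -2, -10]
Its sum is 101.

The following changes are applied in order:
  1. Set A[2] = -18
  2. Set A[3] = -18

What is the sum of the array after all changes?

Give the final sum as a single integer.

Initial sum: 101
Change 1: A[2] 26 -> -18, delta = -44, sum = 57
Change 2: A[3] 43 -> -18, delta = -61, sum = -4

Answer: -4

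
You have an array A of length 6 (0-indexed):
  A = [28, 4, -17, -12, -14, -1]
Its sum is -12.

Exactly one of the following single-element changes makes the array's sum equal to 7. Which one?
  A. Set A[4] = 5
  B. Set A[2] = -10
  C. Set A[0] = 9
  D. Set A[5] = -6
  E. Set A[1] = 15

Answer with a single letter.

Option A: A[4] -14->5, delta=19, new_sum=-12+(19)=7 <-- matches target
Option B: A[2] -17->-10, delta=7, new_sum=-12+(7)=-5
Option C: A[0] 28->9, delta=-19, new_sum=-12+(-19)=-31
Option D: A[5] -1->-6, delta=-5, new_sum=-12+(-5)=-17
Option E: A[1] 4->15, delta=11, new_sum=-12+(11)=-1

Answer: A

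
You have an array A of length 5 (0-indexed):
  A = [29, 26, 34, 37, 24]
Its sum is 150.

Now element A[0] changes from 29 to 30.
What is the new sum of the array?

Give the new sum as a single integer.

Old value at index 0: 29
New value at index 0: 30
Delta = 30 - 29 = 1
New sum = old_sum + delta = 150 + (1) = 151

Answer: 151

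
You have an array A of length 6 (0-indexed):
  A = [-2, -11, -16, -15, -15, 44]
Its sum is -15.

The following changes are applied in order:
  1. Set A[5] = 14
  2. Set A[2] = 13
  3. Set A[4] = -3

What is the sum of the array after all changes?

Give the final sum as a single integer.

Initial sum: -15
Change 1: A[5] 44 -> 14, delta = -30, sum = -45
Change 2: A[2] -16 -> 13, delta = 29, sum = -16
Change 3: A[4] -15 -> -3, delta = 12, sum = -4

Answer: -4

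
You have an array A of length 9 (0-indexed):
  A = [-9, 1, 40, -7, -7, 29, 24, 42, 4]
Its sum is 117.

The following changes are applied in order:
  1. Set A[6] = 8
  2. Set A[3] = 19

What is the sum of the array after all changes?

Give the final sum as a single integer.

Initial sum: 117
Change 1: A[6] 24 -> 8, delta = -16, sum = 101
Change 2: A[3] -7 -> 19, delta = 26, sum = 127

Answer: 127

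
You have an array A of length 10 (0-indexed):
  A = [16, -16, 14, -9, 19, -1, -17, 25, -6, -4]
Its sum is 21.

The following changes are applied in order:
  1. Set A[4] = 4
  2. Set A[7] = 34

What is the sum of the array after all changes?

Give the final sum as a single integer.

Initial sum: 21
Change 1: A[4] 19 -> 4, delta = -15, sum = 6
Change 2: A[7] 25 -> 34, delta = 9, sum = 15

Answer: 15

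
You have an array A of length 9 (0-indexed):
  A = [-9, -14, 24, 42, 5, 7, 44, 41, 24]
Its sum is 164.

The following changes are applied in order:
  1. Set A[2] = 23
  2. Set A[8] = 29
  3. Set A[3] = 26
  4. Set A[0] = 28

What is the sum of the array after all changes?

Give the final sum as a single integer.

Answer: 189

Derivation:
Initial sum: 164
Change 1: A[2] 24 -> 23, delta = -1, sum = 163
Change 2: A[8] 24 -> 29, delta = 5, sum = 168
Change 3: A[3] 42 -> 26, delta = -16, sum = 152
Change 4: A[0] -9 -> 28, delta = 37, sum = 189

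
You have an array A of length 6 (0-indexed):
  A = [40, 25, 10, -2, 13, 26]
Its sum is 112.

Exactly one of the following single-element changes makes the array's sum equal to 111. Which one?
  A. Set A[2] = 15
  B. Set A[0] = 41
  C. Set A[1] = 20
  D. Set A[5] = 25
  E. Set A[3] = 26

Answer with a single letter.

Answer: D

Derivation:
Option A: A[2] 10->15, delta=5, new_sum=112+(5)=117
Option B: A[0] 40->41, delta=1, new_sum=112+(1)=113
Option C: A[1] 25->20, delta=-5, new_sum=112+(-5)=107
Option D: A[5] 26->25, delta=-1, new_sum=112+(-1)=111 <-- matches target
Option E: A[3] -2->26, delta=28, new_sum=112+(28)=140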